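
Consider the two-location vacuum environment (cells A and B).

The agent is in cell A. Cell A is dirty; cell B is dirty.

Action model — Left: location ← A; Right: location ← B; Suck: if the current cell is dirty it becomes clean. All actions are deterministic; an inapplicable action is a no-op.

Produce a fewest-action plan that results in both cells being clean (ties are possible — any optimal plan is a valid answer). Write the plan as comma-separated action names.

t=1 Suck ⇒ (A; A:clean, B:dirty)
t=2 Right ⇒ (B; A:clean, B:dirty)
t=3 Suck ⇒ (B; A:clean, B:clean)
min 3: Suck A + move + Suck B

Suck, Right, Suck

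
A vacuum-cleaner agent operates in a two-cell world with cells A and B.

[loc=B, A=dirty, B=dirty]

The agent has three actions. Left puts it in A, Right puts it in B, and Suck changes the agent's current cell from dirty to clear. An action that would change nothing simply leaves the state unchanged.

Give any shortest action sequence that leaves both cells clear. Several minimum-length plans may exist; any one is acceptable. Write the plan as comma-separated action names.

[1] after Suck: loc=B A=dirty B=clear
[2] after Left: loc=A A=dirty B=clear
[3] after Suck: loc=A A=clear B=clear
min 3: Suck B + move + Suck A

Suck, Left, Suck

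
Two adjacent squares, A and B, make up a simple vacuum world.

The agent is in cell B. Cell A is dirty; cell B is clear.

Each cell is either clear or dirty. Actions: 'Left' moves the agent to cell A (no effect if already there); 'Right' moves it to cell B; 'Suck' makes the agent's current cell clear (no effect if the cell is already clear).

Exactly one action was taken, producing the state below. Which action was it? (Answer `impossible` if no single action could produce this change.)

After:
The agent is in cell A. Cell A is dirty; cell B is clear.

try  Left: <A|dirty|clear>  ← match
try Right: <B|dirty|clear>
try  Suck: <B|dirty|clear>

Left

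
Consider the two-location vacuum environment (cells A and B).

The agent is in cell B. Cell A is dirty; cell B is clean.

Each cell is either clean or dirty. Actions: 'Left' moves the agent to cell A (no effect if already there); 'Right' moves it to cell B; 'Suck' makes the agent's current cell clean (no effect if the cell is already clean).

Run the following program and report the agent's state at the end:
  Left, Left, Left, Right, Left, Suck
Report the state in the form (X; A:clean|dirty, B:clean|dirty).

(A; A:clean, B:clean)

step 1/6 (Left): (A; A:dirty, B:clean)
step 2/6 (Left): (A; A:dirty, B:clean)
step 3/6 (Left): (A; A:dirty, B:clean)
step 4/6 (Right): (B; A:dirty, B:clean)
step 5/6 (Left): (A; A:dirty, B:clean)
step 6/6 (Suck): (A; A:clean, B:clean)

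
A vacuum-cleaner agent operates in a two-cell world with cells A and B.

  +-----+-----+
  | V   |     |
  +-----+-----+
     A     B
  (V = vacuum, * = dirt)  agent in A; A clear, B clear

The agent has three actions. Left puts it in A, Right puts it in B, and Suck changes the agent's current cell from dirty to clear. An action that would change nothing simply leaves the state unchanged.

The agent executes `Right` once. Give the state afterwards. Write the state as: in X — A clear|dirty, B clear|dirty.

start: in A — A clear, B clear
Right (#1): in B — A clear, B clear

in B — A clear, B clear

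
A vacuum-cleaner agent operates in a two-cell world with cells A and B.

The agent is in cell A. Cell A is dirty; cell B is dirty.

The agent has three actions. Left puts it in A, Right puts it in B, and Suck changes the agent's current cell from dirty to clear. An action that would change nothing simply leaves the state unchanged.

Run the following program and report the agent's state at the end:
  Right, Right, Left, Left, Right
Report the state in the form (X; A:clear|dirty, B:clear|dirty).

(B; A:dirty, B:dirty)

1. Right → (B; A:dirty, B:dirty)
2. Right → (B; A:dirty, B:dirty)
3. Left → (A; A:dirty, B:dirty)
4. Left → (A; A:dirty, B:dirty)
5. Right → (B; A:dirty, B:dirty)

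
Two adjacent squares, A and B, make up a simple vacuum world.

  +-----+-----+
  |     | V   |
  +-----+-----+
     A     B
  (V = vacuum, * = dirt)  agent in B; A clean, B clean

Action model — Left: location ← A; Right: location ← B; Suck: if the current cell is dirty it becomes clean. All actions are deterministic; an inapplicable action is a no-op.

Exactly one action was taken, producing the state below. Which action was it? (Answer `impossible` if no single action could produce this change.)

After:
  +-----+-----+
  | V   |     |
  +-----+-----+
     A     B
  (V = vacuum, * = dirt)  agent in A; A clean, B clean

try  Left: loc=A A=clean B=clean  ← match
try Right: loc=B A=clean B=clean
try  Suck: loc=B A=clean B=clean

Left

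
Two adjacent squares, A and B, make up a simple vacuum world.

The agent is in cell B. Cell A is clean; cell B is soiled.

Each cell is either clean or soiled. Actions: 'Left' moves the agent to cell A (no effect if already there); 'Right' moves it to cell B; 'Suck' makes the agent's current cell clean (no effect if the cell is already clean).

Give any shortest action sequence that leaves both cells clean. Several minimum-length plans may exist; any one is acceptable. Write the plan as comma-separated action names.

Suck

[1] after Suck: loc=B A=clean B=clean
min 1: B is soiled, one Suck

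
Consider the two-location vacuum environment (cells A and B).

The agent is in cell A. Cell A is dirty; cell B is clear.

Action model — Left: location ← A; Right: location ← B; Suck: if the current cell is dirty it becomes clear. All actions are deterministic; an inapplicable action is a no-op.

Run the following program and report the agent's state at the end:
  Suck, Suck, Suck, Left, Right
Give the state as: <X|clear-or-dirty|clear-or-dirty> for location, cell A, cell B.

<B|clear|clear>

1) do Suck; now <A|clear|clear>
2) do Suck; now <A|clear|clear>
3) do Suck; now <A|clear|clear>
4) do Left; now <A|clear|clear>
5) do Right; now <B|clear|clear>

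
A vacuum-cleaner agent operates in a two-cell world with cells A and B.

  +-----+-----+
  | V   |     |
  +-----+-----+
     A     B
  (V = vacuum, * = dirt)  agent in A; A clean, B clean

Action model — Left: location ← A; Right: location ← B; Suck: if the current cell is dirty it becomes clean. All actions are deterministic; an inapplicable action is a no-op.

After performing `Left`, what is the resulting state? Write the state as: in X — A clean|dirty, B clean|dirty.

in A — A clean, B clean

start: in A — A clean, B clean
1. Left → in A — A clean, B clean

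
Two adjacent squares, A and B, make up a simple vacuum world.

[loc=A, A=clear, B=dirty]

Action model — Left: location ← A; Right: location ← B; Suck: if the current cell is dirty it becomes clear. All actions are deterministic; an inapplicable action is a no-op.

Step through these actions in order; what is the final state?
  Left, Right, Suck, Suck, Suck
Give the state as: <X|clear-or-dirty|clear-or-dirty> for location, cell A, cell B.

<B|clear|clear>

[1] after Left: <A|clear|dirty>
[2] after Right: <B|clear|dirty>
[3] after Suck: <B|clear|clear>
[4] after Suck: <B|clear|clear>
[5] after Suck: <B|clear|clear>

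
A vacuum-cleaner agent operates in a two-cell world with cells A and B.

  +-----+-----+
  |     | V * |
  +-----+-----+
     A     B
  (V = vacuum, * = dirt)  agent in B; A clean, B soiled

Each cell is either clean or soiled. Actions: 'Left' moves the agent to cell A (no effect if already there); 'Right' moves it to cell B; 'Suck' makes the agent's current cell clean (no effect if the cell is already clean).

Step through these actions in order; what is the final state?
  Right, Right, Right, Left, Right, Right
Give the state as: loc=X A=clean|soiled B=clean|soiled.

loc=B A=clean B=soiled

1. Right → loc=B A=clean B=soiled
2. Right → loc=B A=clean B=soiled
3. Right → loc=B A=clean B=soiled
4. Left → loc=A A=clean B=soiled
5. Right → loc=B A=clean B=soiled
6. Right → loc=B A=clean B=soiled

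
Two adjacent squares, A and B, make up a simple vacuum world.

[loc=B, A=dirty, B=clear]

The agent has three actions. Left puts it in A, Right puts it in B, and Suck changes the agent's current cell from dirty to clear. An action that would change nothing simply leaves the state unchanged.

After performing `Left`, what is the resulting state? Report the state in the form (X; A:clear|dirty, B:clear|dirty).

start: (B; A:dirty, B:clear)
Left (#1): (A; A:dirty, B:clear)

(A; A:dirty, B:clear)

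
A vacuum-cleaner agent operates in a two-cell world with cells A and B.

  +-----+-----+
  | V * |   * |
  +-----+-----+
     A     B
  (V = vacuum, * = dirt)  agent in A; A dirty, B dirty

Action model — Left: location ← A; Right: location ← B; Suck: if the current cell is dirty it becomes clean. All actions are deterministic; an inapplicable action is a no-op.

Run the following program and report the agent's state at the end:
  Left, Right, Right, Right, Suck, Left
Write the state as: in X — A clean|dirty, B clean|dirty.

t=1 Left ⇒ in A — A dirty, B dirty
t=2 Right ⇒ in B — A dirty, B dirty
t=3 Right ⇒ in B — A dirty, B dirty
t=4 Right ⇒ in B — A dirty, B dirty
t=5 Suck ⇒ in B — A dirty, B clean
t=6 Left ⇒ in A — A dirty, B clean

in A — A dirty, B clean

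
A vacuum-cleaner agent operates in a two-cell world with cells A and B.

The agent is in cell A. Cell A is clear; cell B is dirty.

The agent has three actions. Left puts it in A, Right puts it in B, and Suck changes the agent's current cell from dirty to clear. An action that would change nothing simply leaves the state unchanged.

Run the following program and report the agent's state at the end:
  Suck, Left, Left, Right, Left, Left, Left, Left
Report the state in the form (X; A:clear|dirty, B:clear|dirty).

(A; A:clear, B:dirty)

t=1 Suck ⇒ (A; A:clear, B:dirty)
t=2 Left ⇒ (A; A:clear, B:dirty)
t=3 Left ⇒ (A; A:clear, B:dirty)
t=4 Right ⇒ (B; A:clear, B:dirty)
t=5 Left ⇒ (A; A:clear, B:dirty)
t=6 Left ⇒ (A; A:clear, B:dirty)
t=7 Left ⇒ (A; A:clear, B:dirty)
t=8 Left ⇒ (A; A:clear, B:dirty)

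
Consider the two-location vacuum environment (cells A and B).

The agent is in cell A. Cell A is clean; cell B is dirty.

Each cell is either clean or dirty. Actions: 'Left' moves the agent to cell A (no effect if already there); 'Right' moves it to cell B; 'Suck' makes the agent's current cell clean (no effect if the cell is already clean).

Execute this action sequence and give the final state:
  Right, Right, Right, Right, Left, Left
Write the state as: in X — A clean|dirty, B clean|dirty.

in A — A clean, B dirty

1) do Right; now in B — A clean, B dirty
2) do Right; now in B — A clean, B dirty
3) do Right; now in B — A clean, B dirty
4) do Right; now in B — A clean, B dirty
5) do Left; now in A — A clean, B dirty
6) do Left; now in A — A clean, B dirty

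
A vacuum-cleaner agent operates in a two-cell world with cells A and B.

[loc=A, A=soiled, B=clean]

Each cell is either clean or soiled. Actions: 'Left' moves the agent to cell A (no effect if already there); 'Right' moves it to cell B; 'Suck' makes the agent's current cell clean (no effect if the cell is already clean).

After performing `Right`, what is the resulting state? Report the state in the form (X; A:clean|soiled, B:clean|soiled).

start: (A; A:soiled, B:clean)
[1] after Right: (B; A:soiled, B:clean)

(B; A:soiled, B:clean)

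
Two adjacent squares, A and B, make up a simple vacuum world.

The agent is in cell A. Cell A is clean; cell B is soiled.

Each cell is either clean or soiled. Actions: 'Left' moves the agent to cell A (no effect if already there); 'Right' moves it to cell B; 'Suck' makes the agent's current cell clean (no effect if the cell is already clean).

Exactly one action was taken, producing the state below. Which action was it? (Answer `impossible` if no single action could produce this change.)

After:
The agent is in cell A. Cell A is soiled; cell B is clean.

impossible

try  Left: (A; A:clean, B:soiled)
try Right: (B; A:clean, B:soiled)
try  Suck: (A; A:clean, B:soiled)
no single action produces the after-state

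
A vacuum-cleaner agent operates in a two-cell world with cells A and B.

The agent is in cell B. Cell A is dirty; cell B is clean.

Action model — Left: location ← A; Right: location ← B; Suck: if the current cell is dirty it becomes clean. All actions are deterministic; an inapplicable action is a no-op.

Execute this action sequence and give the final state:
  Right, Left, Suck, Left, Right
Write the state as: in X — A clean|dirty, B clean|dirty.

[1] after Right: in B — A dirty, B clean
[2] after Left: in A — A dirty, B clean
[3] after Suck: in A — A clean, B clean
[4] after Left: in A — A clean, B clean
[5] after Right: in B — A clean, B clean

in B — A clean, B clean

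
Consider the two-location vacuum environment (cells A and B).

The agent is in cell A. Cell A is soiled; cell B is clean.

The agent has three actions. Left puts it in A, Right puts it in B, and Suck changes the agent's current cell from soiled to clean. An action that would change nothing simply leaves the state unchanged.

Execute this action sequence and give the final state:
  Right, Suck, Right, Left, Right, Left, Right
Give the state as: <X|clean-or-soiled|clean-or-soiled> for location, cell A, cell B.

step 1/7 (Right): <B|soiled|clean>
step 2/7 (Suck): <B|soiled|clean>
step 3/7 (Right): <B|soiled|clean>
step 4/7 (Left): <A|soiled|clean>
step 5/7 (Right): <B|soiled|clean>
step 6/7 (Left): <A|soiled|clean>
step 7/7 (Right): <B|soiled|clean>

<B|soiled|clean>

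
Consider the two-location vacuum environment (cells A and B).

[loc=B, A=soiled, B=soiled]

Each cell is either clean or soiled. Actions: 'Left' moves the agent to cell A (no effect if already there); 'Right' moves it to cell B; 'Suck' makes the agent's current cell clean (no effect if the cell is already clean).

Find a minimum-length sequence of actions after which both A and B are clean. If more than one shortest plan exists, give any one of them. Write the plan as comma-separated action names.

Suck (#1): (B; A:soiled, B:clean)
Left (#2): (A; A:soiled, B:clean)
Suck (#3): (A; A:clean, B:clean)
min 3: Suck B + move + Suck A

Suck, Left, Suck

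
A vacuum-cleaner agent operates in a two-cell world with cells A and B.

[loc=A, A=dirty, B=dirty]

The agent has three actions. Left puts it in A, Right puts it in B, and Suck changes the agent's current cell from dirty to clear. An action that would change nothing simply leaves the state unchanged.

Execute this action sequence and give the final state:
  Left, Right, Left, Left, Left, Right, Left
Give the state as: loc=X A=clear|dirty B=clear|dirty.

Left (#1): loc=A A=dirty B=dirty
Right (#2): loc=B A=dirty B=dirty
Left (#3): loc=A A=dirty B=dirty
Left (#4): loc=A A=dirty B=dirty
Left (#5): loc=A A=dirty B=dirty
Right (#6): loc=B A=dirty B=dirty
Left (#7): loc=A A=dirty B=dirty

loc=A A=dirty B=dirty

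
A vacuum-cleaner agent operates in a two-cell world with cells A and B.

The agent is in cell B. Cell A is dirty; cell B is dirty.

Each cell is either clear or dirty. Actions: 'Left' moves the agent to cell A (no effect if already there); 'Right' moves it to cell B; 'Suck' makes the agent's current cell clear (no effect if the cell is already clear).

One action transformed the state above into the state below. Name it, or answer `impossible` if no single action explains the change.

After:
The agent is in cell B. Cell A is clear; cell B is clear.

try  Left: in A — A dirty, B dirty
try Right: in B — A dirty, B dirty
try  Suck: in B — A dirty, B clear
no single action produces the after-state

impossible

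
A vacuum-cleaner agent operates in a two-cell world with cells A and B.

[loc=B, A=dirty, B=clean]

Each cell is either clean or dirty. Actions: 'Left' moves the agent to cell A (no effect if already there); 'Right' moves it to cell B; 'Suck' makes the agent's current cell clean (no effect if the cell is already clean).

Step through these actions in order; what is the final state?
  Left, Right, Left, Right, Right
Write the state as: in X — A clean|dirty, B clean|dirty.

in B — A dirty, B clean

Left (#1): in A — A dirty, B clean
Right (#2): in B — A dirty, B clean
Left (#3): in A — A dirty, B clean
Right (#4): in B — A dirty, B clean
Right (#5): in B — A dirty, B clean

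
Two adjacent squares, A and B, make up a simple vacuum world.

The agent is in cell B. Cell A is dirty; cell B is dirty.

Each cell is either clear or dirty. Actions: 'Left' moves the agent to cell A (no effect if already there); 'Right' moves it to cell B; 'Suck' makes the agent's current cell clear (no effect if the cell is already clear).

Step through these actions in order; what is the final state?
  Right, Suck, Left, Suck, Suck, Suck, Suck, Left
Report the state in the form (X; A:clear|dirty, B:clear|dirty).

(A; A:clear, B:clear)

1) do Right; now (B; A:dirty, B:dirty)
2) do Suck; now (B; A:dirty, B:clear)
3) do Left; now (A; A:dirty, B:clear)
4) do Suck; now (A; A:clear, B:clear)
5) do Suck; now (A; A:clear, B:clear)
6) do Suck; now (A; A:clear, B:clear)
7) do Suck; now (A; A:clear, B:clear)
8) do Left; now (A; A:clear, B:clear)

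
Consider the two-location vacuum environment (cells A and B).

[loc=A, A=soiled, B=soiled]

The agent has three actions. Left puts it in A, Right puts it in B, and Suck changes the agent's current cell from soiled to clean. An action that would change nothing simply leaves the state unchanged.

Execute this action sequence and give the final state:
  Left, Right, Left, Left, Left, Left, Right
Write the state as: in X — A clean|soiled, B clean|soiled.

[1] after Left: in A — A soiled, B soiled
[2] after Right: in B — A soiled, B soiled
[3] after Left: in A — A soiled, B soiled
[4] after Left: in A — A soiled, B soiled
[5] after Left: in A — A soiled, B soiled
[6] after Left: in A — A soiled, B soiled
[7] after Right: in B — A soiled, B soiled

in B — A soiled, B soiled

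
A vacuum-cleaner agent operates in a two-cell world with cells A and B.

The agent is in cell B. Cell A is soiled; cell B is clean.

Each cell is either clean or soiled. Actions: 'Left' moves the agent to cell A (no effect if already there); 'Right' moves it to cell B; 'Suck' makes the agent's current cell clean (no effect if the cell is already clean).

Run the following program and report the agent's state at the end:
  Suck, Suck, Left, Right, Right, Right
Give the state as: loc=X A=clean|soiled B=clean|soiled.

t=1 Suck ⇒ loc=B A=soiled B=clean
t=2 Suck ⇒ loc=B A=soiled B=clean
t=3 Left ⇒ loc=A A=soiled B=clean
t=4 Right ⇒ loc=B A=soiled B=clean
t=5 Right ⇒ loc=B A=soiled B=clean
t=6 Right ⇒ loc=B A=soiled B=clean

loc=B A=soiled B=clean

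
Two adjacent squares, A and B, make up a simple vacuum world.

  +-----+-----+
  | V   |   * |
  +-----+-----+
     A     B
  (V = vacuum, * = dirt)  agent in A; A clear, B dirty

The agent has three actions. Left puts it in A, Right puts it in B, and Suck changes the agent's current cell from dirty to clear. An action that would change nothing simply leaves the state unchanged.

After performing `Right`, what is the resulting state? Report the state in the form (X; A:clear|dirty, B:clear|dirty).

start: (A; A:clear, B:dirty)
step 1/1 (Right): (B; A:clear, B:dirty)

(B; A:clear, B:dirty)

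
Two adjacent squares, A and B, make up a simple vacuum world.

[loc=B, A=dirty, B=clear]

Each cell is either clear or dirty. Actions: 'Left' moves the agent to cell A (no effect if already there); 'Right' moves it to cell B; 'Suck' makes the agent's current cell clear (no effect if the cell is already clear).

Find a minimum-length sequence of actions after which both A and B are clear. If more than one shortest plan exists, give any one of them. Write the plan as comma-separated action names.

[1] after Left: (A; A:dirty, B:clear)
[2] after Suck: (A; A:clear, B:clear)
min 2: go A then Suck

Left, Suck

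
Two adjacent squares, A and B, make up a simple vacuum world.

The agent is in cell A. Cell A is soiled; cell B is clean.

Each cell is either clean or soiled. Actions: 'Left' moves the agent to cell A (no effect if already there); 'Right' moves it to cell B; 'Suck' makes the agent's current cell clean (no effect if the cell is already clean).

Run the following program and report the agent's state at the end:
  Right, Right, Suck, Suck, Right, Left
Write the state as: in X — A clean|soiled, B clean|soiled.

step 1/6 (Right): in B — A soiled, B clean
step 2/6 (Right): in B — A soiled, B clean
step 3/6 (Suck): in B — A soiled, B clean
step 4/6 (Suck): in B — A soiled, B clean
step 5/6 (Right): in B — A soiled, B clean
step 6/6 (Left): in A — A soiled, B clean

in A — A soiled, B clean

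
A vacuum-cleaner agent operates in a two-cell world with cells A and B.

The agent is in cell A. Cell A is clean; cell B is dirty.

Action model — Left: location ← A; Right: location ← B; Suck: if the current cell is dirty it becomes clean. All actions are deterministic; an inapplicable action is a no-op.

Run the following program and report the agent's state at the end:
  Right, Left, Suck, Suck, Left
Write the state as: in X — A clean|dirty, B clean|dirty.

Right (#1): in B — A clean, B dirty
Left (#2): in A — A clean, B dirty
Suck (#3): in A — A clean, B dirty
Suck (#4): in A — A clean, B dirty
Left (#5): in A — A clean, B dirty

in A — A clean, B dirty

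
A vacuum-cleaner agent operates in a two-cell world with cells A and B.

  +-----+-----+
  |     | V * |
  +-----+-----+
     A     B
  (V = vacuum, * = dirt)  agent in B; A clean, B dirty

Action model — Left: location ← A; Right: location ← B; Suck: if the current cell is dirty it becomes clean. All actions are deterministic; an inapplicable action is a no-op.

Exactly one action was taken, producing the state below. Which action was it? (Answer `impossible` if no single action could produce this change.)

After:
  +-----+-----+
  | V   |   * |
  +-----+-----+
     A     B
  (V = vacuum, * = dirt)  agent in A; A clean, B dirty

Left

try  Left: loc=A A=clean B=dirty  ← match
try Right: loc=B A=clean B=dirty
try  Suck: loc=B A=clean B=clean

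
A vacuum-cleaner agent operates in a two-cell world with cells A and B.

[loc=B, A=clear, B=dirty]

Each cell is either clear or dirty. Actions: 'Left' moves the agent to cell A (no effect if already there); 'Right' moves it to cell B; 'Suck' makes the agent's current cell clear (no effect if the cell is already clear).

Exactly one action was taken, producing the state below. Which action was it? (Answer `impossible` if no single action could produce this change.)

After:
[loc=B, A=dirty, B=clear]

impossible

try  Left: <A|clear|dirty>
try Right: <B|clear|dirty>
try  Suck: <B|clear|clear>
no single action produces the after-state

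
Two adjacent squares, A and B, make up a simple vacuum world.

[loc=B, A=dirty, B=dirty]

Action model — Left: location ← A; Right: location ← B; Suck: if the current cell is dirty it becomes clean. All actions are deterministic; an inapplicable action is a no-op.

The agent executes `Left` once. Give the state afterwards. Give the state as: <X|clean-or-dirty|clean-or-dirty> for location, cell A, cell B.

start: <B|dirty|dirty>
t=1 Left ⇒ <A|dirty|dirty>

<A|dirty|dirty>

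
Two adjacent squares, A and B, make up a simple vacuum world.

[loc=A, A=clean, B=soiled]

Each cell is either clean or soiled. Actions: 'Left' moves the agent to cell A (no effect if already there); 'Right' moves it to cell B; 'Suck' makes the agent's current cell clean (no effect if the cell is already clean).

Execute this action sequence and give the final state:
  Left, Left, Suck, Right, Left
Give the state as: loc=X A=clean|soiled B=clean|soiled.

loc=A A=clean B=soiled

t=1 Left ⇒ loc=A A=clean B=soiled
t=2 Left ⇒ loc=A A=clean B=soiled
t=3 Suck ⇒ loc=A A=clean B=soiled
t=4 Right ⇒ loc=B A=clean B=soiled
t=5 Left ⇒ loc=A A=clean B=soiled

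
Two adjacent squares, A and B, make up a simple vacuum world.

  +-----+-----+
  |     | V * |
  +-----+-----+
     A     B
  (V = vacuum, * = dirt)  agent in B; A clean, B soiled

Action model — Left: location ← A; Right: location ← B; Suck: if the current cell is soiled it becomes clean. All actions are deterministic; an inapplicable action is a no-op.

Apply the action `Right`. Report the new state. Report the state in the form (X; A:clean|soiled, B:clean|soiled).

(B; A:clean, B:soiled)

start: (B; A:clean, B:soiled)
[1] after Right: (B; A:clean, B:soiled)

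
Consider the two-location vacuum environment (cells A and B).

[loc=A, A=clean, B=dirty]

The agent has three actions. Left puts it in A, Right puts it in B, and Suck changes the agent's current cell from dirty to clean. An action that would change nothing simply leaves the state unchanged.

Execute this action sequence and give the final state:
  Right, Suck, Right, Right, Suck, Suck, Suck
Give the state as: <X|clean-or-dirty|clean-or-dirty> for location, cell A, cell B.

Right (#1): <B|clean|dirty>
Suck (#2): <B|clean|clean>
Right (#3): <B|clean|clean>
Right (#4): <B|clean|clean>
Suck (#5): <B|clean|clean>
Suck (#6): <B|clean|clean>
Suck (#7): <B|clean|clean>

<B|clean|clean>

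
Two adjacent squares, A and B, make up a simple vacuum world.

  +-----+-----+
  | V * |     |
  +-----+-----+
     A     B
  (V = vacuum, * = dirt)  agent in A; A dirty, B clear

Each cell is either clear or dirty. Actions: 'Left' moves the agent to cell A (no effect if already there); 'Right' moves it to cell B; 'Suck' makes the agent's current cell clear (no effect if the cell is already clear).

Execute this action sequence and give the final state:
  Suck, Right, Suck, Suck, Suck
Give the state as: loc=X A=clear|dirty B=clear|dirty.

loc=B A=clear B=clear

t=1 Suck ⇒ loc=A A=clear B=clear
t=2 Right ⇒ loc=B A=clear B=clear
t=3 Suck ⇒ loc=B A=clear B=clear
t=4 Suck ⇒ loc=B A=clear B=clear
t=5 Suck ⇒ loc=B A=clear B=clear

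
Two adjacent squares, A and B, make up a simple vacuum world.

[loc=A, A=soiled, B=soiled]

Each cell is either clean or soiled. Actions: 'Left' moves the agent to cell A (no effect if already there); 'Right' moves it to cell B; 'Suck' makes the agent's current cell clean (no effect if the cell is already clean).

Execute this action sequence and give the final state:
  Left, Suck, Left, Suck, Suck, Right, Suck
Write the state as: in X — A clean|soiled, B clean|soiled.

t=1 Left ⇒ in A — A soiled, B soiled
t=2 Suck ⇒ in A — A clean, B soiled
t=3 Left ⇒ in A — A clean, B soiled
t=4 Suck ⇒ in A — A clean, B soiled
t=5 Suck ⇒ in A — A clean, B soiled
t=6 Right ⇒ in B — A clean, B soiled
t=7 Suck ⇒ in B — A clean, B clean

in B — A clean, B clean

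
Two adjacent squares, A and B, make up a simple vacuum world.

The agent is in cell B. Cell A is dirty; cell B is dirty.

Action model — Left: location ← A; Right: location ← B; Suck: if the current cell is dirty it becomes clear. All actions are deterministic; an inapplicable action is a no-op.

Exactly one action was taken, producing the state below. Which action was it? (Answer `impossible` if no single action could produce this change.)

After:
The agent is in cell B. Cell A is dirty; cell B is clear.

Suck

try  Left: in A — A dirty, B dirty
try Right: in B — A dirty, B dirty
try  Suck: in B — A dirty, B clear  ← match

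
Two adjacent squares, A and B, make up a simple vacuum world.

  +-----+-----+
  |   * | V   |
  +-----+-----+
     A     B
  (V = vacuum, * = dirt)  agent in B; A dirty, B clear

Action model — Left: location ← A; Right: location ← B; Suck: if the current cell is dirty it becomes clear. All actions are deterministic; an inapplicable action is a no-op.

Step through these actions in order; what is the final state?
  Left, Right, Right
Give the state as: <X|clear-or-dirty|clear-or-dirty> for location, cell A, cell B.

1. Left → <A|dirty|clear>
2. Right → <B|dirty|clear>
3. Right → <B|dirty|clear>

<B|dirty|clear>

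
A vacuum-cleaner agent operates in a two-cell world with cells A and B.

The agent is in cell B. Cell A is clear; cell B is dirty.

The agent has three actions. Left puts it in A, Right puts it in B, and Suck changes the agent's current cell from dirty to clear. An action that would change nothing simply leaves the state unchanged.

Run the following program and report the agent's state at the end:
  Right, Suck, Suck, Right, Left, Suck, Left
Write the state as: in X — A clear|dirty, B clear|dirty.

in A — A clear, B clear

1) do Right; now in B — A clear, B dirty
2) do Suck; now in B — A clear, B clear
3) do Suck; now in B — A clear, B clear
4) do Right; now in B — A clear, B clear
5) do Left; now in A — A clear, B clear
6) do Suck; now in A — A clear, B clear
7) do Left; now in A — A clear, B clear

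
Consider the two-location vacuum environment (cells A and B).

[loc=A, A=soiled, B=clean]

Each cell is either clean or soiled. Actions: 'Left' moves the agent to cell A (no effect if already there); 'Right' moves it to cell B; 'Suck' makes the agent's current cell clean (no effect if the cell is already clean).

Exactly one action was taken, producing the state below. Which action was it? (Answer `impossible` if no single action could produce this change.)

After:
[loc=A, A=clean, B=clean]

try  Left: (A; A:soiled, B:clean)
try Right: (B; A:soiled, B:clean)
try  Suck: (A; A:clean, B:clean)  ← match

Suck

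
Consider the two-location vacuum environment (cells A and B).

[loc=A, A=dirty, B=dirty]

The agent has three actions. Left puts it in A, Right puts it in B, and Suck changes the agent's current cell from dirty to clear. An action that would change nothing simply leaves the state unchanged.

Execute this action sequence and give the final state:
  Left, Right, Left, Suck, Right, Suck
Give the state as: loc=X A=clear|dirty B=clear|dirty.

1. Left → loc=A A=dirty B=dirty
2. Right → loc=B A=dirty B=dirty
3. Left → loc=A A=dirty B=dirty
4. Suck → loc=A A=clear B=dirty
5. Right → loc=B A=clear B=dirty
6. Suck → loc=B A=clear B=clear

loc=B A=clear B=clear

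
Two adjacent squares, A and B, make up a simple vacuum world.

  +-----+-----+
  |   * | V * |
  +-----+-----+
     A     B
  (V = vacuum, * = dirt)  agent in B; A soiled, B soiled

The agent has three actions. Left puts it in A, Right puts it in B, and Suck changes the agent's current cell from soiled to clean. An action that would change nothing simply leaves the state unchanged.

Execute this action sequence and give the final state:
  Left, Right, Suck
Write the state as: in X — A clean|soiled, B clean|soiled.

in B — A soiled, B clean

t=1 Left ⇒ in A — A soiled, B soiled
t=2 Right ⇒ in B — A soiled, B soiled
t=3 Suck ⇒ in B — A soiled, B clean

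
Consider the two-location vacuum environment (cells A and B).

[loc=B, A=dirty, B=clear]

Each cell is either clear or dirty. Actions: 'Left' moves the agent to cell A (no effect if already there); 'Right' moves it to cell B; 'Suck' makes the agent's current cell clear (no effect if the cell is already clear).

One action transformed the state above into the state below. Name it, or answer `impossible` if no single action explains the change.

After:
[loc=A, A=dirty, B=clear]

Left

try  Left: <A|dirty|clear>  ← match
try Right: <B|dirty|clear>
try  Suck: <B|dirty|clear>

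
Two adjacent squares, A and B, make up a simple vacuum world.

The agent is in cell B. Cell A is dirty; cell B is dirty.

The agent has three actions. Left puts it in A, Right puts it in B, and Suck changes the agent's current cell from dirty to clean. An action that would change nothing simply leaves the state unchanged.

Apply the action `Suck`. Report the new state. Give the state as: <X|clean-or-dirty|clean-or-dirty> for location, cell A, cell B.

start: <B|dirty|dirty>
1) do Suck; now <B|dirty|clean>

<B|dirty|clean>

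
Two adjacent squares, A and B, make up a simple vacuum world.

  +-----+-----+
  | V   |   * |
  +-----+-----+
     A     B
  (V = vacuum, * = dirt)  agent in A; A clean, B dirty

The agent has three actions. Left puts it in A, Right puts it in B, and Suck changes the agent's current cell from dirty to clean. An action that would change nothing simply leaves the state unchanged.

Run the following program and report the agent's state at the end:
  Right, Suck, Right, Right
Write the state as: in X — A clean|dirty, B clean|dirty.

in B — A clean, B clean

Right (#1): in B — A clean, B dirty
Suck (#2): in B — A clean, B clean
Right (#3): in B — A clean, B clean
Right (#4): in B — A clean, B clean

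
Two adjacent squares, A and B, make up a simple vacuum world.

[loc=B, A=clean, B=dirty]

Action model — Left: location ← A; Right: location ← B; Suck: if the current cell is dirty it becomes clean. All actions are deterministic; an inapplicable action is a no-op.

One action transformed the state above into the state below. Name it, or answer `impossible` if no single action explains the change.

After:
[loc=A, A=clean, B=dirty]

Left

try  Left: in A — A clean, B dirty  ← match
try Right: in B — A clean, B dirty
try  Suck: in B — A clean, B clean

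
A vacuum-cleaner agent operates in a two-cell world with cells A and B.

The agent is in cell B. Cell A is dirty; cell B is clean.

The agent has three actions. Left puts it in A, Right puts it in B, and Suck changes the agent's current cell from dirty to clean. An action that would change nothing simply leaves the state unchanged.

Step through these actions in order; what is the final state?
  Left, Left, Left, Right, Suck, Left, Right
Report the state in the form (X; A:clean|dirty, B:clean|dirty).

(B; A:dirty, B:clean)

Left (#1): (A; A:dirty, B:clean)
Left (#2): (A; A:dirty, B:clean)
Left (#3): (A; A:dirty, B:clean)
Right (#4): (B; A:dirty, B:clean)
Suck (#5): (B; A:dirty, B:clean)
Left (#6): (A; A:dirty, B:clean)
Right (#7): (B; A:dirty, B:clean)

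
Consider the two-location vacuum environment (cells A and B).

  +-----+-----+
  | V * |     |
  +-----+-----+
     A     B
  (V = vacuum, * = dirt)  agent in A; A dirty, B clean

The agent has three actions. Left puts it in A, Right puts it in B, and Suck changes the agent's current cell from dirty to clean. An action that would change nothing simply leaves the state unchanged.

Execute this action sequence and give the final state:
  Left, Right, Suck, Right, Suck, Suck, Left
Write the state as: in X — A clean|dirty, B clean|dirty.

Left (#1): in A — A dirty, B clean
Right (#2): in B — A dirty, B clean
Suck (#3): in B — A dirty, B clean
Right (#4): in B — A dirty, B clean
Suck (#5): in B — A dirty, B clean
Suck (#6): in B — A dirty, B clean
Left (#7): in A — A dirty, B clean

in A — A dirty, B clean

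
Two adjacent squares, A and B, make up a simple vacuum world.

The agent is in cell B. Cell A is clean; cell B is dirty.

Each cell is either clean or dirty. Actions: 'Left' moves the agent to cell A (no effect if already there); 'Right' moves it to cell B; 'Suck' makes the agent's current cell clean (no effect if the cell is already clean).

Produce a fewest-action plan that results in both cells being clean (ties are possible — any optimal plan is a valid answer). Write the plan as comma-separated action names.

Suck

Suck (#1): loc=B A=clean B=clean
min 1: B is dirty, one Suck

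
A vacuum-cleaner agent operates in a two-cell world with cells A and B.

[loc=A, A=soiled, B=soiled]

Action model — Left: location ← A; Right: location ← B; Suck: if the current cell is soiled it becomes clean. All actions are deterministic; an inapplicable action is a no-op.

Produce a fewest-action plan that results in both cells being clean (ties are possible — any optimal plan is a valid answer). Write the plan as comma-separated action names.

Suck, Right, Suck

t=1 Suck ⇒ <A|clean|soiled>
t=2 Right ⇒ <B|clean|soiled>
t=3 Suck ⇒ <B|clean|clean>
min 3: Suck A + move + Suck B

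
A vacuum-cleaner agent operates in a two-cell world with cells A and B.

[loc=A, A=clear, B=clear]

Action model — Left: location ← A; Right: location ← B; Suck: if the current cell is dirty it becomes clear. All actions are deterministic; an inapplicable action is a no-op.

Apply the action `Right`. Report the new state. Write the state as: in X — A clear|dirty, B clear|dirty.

start: in A — A clear, B clear
t=1 Right ⇒ in B — A clear, B clear

in B — A clear, B clear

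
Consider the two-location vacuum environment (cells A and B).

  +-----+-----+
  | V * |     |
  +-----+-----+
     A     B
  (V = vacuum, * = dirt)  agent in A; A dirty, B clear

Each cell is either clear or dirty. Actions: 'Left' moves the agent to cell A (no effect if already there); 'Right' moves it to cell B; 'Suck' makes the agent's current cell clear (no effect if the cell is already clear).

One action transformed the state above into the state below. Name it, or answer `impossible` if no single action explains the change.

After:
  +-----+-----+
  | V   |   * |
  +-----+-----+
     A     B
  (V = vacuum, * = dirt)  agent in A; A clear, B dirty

try  Left: <A|dirty|clear>
try Right: <B|dirty|clear>
try  Suck: <A|clear|clear>
no single action produces the after-state

impossible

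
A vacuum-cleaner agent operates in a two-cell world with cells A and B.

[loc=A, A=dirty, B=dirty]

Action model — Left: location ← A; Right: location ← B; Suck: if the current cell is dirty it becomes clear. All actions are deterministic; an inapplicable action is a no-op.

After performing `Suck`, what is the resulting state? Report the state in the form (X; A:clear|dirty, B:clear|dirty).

(A; A:clear, B:dirty)

start: (A; A:dirty, B:dirty)
step 1/1 (Suck): (A; A:clear, B:dirty)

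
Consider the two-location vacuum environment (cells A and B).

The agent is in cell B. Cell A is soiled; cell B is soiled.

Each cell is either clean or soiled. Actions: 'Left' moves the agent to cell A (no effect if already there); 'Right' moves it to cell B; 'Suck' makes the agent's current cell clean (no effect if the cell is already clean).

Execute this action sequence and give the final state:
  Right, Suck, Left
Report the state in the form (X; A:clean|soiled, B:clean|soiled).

1) do Right; now (B; A:soiled, B:soiled)
2) do Suck; now (B; A:soiled, B:clean)
3) do Left; now (A; A:soiled, B:clean)

(A; A:soiled, B:clean)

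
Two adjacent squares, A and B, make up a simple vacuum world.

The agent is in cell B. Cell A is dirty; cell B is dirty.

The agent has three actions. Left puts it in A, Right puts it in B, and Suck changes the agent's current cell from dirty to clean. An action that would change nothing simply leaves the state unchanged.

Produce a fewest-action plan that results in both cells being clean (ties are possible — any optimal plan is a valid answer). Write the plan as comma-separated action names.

[1] after Suck: loc=B A=dirty B=clean
[2] after Left: loc=A A=dirty B=clean
[3] after Suck: loc=A A=clean B=clean
min 3: Suck B + move + Suck A

Suck, Left, Suck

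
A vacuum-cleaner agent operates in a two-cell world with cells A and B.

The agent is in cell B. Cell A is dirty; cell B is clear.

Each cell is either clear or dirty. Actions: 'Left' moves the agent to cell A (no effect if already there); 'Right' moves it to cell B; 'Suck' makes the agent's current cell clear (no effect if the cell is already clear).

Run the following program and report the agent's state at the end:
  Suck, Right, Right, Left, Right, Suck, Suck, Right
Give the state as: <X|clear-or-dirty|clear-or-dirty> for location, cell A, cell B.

<B|dirty|clear>

1. Suck → <B|dirty|clear>
2. Right → <B|dirty|clear>
3. Right → <B|dirty|clear>
4. Left → <A|dirty|clear>
5. Right → <B|dirty|clear>
6. Suck → <B|dirty|clear>
7. Suck → <B|dirty|clear>
8. Right → <B|dirty|clear>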